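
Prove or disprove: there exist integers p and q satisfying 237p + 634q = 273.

237 and 634 are coprime, so 237p + 634q ranges over all of ℤ.
Euclidean algorithm: 634 = 2·237 + 160, 237 = 1·160 + 77, 160 = 2·77 + 6, 77 = 12·6 + 5, 6 = 1·5 + 1, 5 = 5·1 + 0.
Unwinding: 1 = 6 − 1·5 = 6 − (77 − 12·6) = −77 + 13·6 = −77 + 13·(160 − 2·77) = 13·160 − 27·77 = 13·160 − 27·(237 − 1·160) = −27·237 + 40·160 = −27·237 + 40·(634 − 2·237) = 40·634 − 107·237, i.e. 237·(-107) + 634·40 = 1.
Times 273: 237·(-29211) + 634·10920 = 273, so (-29211, 10920) solves it.
The general solution is p = -29211 + 634k, q = 10920 − 237k; taking k = 47 gives the smaller pair p = 587, q = -219.
Indeed 237·587 + 634·(-219) = 139119 − 138846 = 273.

p = 587, q = -219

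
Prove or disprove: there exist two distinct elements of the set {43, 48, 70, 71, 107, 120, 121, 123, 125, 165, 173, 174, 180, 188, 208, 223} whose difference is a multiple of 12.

The pair (43, 223) works.

43 mod 12 = 7 and 223 mod 12 = 7, so 223 − 43 = 180 = 15·12.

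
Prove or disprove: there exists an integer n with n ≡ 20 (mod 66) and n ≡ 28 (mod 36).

gcd(66, 36) = 6. If n ≡ 20 (mod 66) and n ≡ 28 (mod 36), then n ≡ 20 (mod 6) and n ≡ 28 (mod 6).
These are incompatible: 20 − 28 = -8 is not divisible by 6.
Hence the system has no solution.

No, no such integer exists.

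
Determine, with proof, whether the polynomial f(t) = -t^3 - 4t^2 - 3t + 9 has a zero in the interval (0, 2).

Such a root exists.

f(0) = 9 and f(2) = -21, which have opposite signs.
Since f is a polynomial it is continuous on [0, 2].
By the Intermediate Value Theorem, f takes the value 0 somewhere in the open interval.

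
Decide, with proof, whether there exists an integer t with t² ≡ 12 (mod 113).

There is no such integer.

Apply Euler's criterion with the prime 113: 12 is a quadratic residue iff 12^56 ≡ 1 (mod 113), and a non-residue iff it is ≡ −1.
Squaring successively (mod 113): 12^2 = 144 ≡ 31; 12^4 ≡ 31² = 961 ≡ 57; 12^8 ≡ 57² = 3249 ≡ 85; 12^16 ≡ 85² = 7225 ≡ 106; 12^32 ≡ 106² = 11236 ≡ 49.
Since 56 = 32 + 16 + 8, 12^56 ≡ 49 · 106 · 85; multiplying out mod 113: 49·106 = 5194 ≡ 109, then 109·85 = 9265 ≡ 112. Thus 12^56 ≡ 112 ≡ −1 (mod 113).
The value −1 means 12 is a non-residue modulo 113, so t² ≡ 12 (mod 113) is impossible.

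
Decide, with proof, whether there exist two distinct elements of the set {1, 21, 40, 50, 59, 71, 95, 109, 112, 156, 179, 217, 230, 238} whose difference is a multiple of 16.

Reduce each element modulo 16: 1↦1, 21↦5, 40↦8, 50↦2, 59↦11, 71↦7, 95↦15, 109↦13, 112↦0, 156↦12, 179↦3, 217↦9, 230↦6, 238↦14.
No residue repeats among the 14 elements, so no pair has difference ≡ 0 (mod 16).

There is no such pair.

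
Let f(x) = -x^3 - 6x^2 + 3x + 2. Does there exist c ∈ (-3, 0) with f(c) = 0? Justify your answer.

Such a root exists.

f(-3) = -34 and f(0) = 2, which have opposite signs.
f is continuous everywhere (it is a polynomial), in particular on [-3, 0].
So by the Intermediate Value Theorem there is a c strictly between -3 and 0 with f(c) = 0.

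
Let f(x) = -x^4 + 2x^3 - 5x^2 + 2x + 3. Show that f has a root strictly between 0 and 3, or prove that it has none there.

Such a root exists.

f(0) = 3 and f(3) = -63, which have opposite signs.
As a polynomial, f is continuous on every closed interval.
By the Intermediate Value Theorem, f takes the value 0 somewhere in the open interval.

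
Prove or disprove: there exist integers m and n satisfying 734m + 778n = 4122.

Every value of 734m + 778n is a multiple of gcd(734, 778) = 2; since 2 ∣ 4122, solutions exist.
Dividing through by 2 reduces the equation to 367m + 389n = 2061.
Dividing repeatedly: 389 = 1·367 + 22, 367 = 16·22 + 15, 22 = 1·15 + 7, 15 = 2·7 + 1, 7 = 7·1 + 0.
Working back up the chain: 1 = 15 − 2·7 = 15 − 2·(22 − 1·15) = −2·22 + 3·15 = −2·22 + 3·(367 − 16·22) = 3·367 − 50·22 = 3·367 − 50·(389 − 1·367) = −50·389 + 53·367. So 367·53 + 389·(-50) = 1.
Multiplying through by 2061: m = 53·2061 = 109233, n = (-50)·2061 = -103050 is a solution.
The general solution is m = 109233 + 389k, n = -103050 − 367k; taking k = -280 gives the smaller pair m = 313, n = -290.
Check: 734·313 + 778·(-290) = 229742 − 225620 = 4122. ✓

m = 313, n = -290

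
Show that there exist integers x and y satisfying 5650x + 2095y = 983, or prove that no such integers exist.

gcd(5650, 2095) = 5, so every integer of the form 5650x + 2095y is a multiple of 5.
But 983 = 5·196 + 3, so 5 ∤ 983.
So the equation is unsolvable over ℤ.

There are no such integers.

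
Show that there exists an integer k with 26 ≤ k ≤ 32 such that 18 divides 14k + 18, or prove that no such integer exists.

k = 27

Try k = 27: 14·27 + 18 = 396 = 22·18, which is divisible by 18.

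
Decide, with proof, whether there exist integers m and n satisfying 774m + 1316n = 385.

No such integers exist.

Both 774 and 1316 are divisible by gcd(774, 1316) = 2, hence so is any combination 774m + 1316n.
But 385 = 2·192 + 1, so 2 ∤ 385.
So the equation is unsolvable over ℤ.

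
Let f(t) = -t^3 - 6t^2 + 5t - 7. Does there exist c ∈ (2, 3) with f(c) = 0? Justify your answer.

No.

f(2) = -29 and f(3) = -73, both negative, so a sign-change argument is unavailable; we show f keeps this sign on the whole interval.
Shift to the endpoint 2: with t = 2 + u (0 < u < 1), one computes f(2 + u) = -u^3 - 12u^2 - 31u - 29.
The nonzero coefficients here are all negative, so for u > 0 every term is negative (or zero), and the constant term -29 is strictly negative.
Therefore f(t) < 0 throughout (2, 3), and f has no zero there.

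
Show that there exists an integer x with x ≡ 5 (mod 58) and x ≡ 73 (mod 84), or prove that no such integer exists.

Here gcd(58, 84) = 2, and both 5 and 73 leave remainder 1 mod 2, so the system is consistent.
Write x = 5 + 58t. Then 58t ≡ 73 − 5 ≡ 68 (mod 84); dividing through by 2 gives 29t ≡ 34 (mod 42).
Since 29·29 = 841 = 20·42 + 1, the inverse of 29 mod 42 is 29.
Multiplying by 29: t ≡ 29·34 = 986 ≡ 20 (mod 42).
Then x = 5 + 58·20 = 1165.
Verify: 1165 = 20·58 + 5 and 1165 = 13·84 + 73. ✓

x = 1165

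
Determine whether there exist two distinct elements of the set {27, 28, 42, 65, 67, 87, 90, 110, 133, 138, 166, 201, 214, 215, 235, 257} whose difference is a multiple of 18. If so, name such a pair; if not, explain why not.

Two integers differ by a multiple of 18 exactly when they have the same residue mod 18. The residues are 27↦9, 28↦10, 42↦6, 65↦11, 67↦13, 87↦15, 90↦0, 110↦2, 133↦7, 138↦12, 166↦4, 201↦3, 214↦16, 215↦17, 235↦1, 257↦5.
These 16 residues are pairwise different, hence no difference of two elements is divisible by 18.

No, no such pair exists.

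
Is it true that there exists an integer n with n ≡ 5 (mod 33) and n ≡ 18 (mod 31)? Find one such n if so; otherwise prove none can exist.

n = 731

Since 33 and 31 share no common factor, CRT says the pair of congruences has a solution (unique mod 1023).
Write n = 5 + 33t and require 5 + 33t ≡ 18 (mod 31), i.e. 33t ≡ 13 (mod 31).
33 ≡ 2 (mod 31), so this reads 2t ≡ 13 (mod 31). Since 2·16 = 32 = 1·31 + 1, the inverse of 2 mod 31 is 16.
Therefore t ≡ 16·13 = 208 ≡ 22 (mod 31).
With t = 22: n = 5 + 33·22 = 731.
Check: 731 mod 33 = 5, 731 mod 31 = 18. ✓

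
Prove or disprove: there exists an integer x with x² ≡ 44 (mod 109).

Apply Euler's criterion with the prime 109: 44 is a quadratic residue iff 44^54 ≡ 1 (mod 109), and a non-residue iff it is ≡ −1.
Squaring successively (mod 109): 44^2 = 1936 ≡ 83; 44^4 ≡ 83² = 6889 ≡ 22; 44^8 ≡ 22² = 484 ≡ 48; 44^16 ≡ 48² = 2304 ≡ 15; 44^32 ≡ 15² = 225 ≡ 7.
Since 54 = 32 + 16 + 4 + 2, 44^54 ≡ 7 · 15 · 22 · 83; multiplying out mod 109: 7·15 = 105 ≡ 105, then 105·22 = 2310 ≡ 21, then 21·83 = 1743 ≡ 108. Thus 44^54 ≡ 108 ≡ −1 (mod 109).
The value −1 means 44 is a non-residue modulo 109, so x² ≡ 44 (mod 109) is impossible.

No such integer exists.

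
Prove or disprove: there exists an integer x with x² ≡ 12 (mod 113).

Apply Euler's criterion with the prime 113: 12 is a quadratic residue iff 12^56 ≡ 1 (mod 113), and a non-residue iff it is ≡ −1.
Repeated squaring mod 113: 12^2 = 144 ≡ 31; 12^4 ≡ 31² = 961 ≡ 57; 12^8 ≡ 57² = 3249 ≡ 85; 12^16 ≡ 85² = 7225 ≡ 106; 12^32 ≡ 106² = 11236 ≡ 49.
Since 56 = 32 + 16 + 8, 12^56 ≡ 49 · 106 · 85; multiplying out mod 113: 49·106 = 5194 ≡ 109, then 109·85 = 9265 ≡ 112. Thus 12^56 ≡ 112 ≡ −1 (mod 113).
The value −1 means 12 is a non-residue modulo 113, so x² ≡ 12 (mod 113) is impossible.

No, no such integer exists.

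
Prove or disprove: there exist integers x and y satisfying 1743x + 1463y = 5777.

Both 1743 and 1463 are divisible by gcd(1743, 1463) = 7, hence so is any combination 1743x + 1463y.
But 5777 = 7·825 + 2, so 7 ∤ 5777.
So the equation is unsolvable over ℤ.

No, no such integers exist.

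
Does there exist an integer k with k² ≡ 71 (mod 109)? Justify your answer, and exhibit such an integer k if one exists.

k = 92 works: 92² = 8464, and 8464 − 71 = 8393 = 77·109.

k = 92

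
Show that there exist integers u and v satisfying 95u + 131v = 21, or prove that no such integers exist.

u = 54, v = -39

Since gcd(95, 131) = 1, every integer is an integer combination of 95 and 131.
Dividing repeatedly: 131 = 1·95 + 36, 95 = 2·36 + 23, 36 = 1·23 + 13, 23 = 1·13 + 10, 13 = 1·10 + 3, 10 = 3·3 + 1, 3 = 3·1 + 0.
Back-substituting, 1 = 10 − 3·3 = 10 − 3·(13 − 1·10) = −3·13 + 4·10 = −3·13 + 4·(23 − 1·13) = 4·23 − 7·13 = 4·23 − 7·(36 − 1·23) = −7·36 + 11·23 = −7·36 + 11·(95 − 2·36) = 11·95 − 29·36 = 11·95 − 29·(131 − 1·95) = −29·131 + 40·95; that is, 95·40 + 131·(-29) = 1.
Multiplying through by 21: u = 40·21 = 840, v = (-29)·21 = -609 is a solution.
Subtracting 6·131 from u and adding 6·95 to v gives the tidier solution (54, -39).
Indeed 95·54 + 131·(-39) = 5130 − 5109 = 21.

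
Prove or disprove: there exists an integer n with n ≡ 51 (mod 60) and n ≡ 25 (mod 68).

There is no such integer.

gcd(60, 68) = 4. If n ≡ 51 (mod 60) and n ≡ 25 (mod 68), then n ≡ 51 (mod 4) and n ≡ 25 (mod 4).
But 51 mod 4 = 3 while 25 mod 4 = 1, a contradiction.
Hence the system has no solution.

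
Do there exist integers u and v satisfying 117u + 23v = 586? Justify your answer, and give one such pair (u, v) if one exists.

117 and 23 are coprime, so 117u + 23v ranges over all of ℤ.
Euclidean algorithm: 117 = 5·23 + 2, 23 = 11·2 + 1, 2 = 2·1 + 0.
Unwinding: 1 = 23 − 11·2 = 23 − 11·(117 − 5·23) = −11·117 + 56·23, i.e. 117·(-11) + 23·56 = 1.
Scaling by 586 gives the particular solution (u, v) = (-6446, 32816).
Shifting by a multiple of (23, −117) keeps it a solution: u = -6446 + 281·23 = 17, v = 32816 − 281·117 = -61.
Check: 117·17 + 23·(-61) = 1989 − 1403 = 586. ✓

u = 17, v = -61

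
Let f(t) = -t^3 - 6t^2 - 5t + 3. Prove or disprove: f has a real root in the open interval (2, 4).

f(2) = -39 and f(4) = -177, both negative, so a sign-change argument is unavailable; we show f keeps this sign on the whole interval.
Shift to the endpoint 2: with t = 2 + u (0 < u < 2), one computes f(2 + u) = -u^3 - 12u^2 - 41u - 39.
The nonzero coefficients here are all negative, so for u > 0 every term is negative (or zero), and the constant term -39 is strictly negative.
So f is strictly negative on (2, 4); no root exists in the interval.

No such root exists.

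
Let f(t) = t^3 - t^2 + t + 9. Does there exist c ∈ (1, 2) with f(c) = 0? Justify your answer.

Evaluate at the endpoints: f(1) = 10, f(2) = 15 — same sign (positive).
The derivative f'(t) = 3t^2 - 2t + 1 is a quadratic with discriminant (-2)² − 4·3·1 = -8 < 0; it never vanishes, so it is always positive (sign of the leading coefficient).
So f is strictly increasing; between 1 and 2 its values lie between f(1) = 10 and f(2) = 15, all positive. Therefore f has no root in (1, 2).

No such root exists.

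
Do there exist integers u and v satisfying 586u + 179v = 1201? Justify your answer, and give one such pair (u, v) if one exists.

u = 72, v = -229

586 and 179 are coprime, so 586u + 179v ranges over all of ℤ.
Dividing repeatedly: 586 = 3·179 + 49, 179 = 3·49 + 32, 49 = 1·32 + 17, 32 = 1·17 + 15, 17 = 1·15 + 2, 15 = 7·2 + 1, 2 = 2·1 + 0.
Unwinding: 1 = 15 − 7·2 = 15 − 7·(17 − 1·15) = −7·17 + 8·15 = −7·17 + 8·(32 − 1·17) = 8·32 − 15·17 = 8·32 − 15·(49 − 1·32) = −15·49 + 23·32 = −15·49 + 23·(179 − 3·49) = 23·179 − 84·49 = 23·179 − 84·(586 − 3·179) = −84·586 + 275·179, i.e. 586·(-84) + 179·275 = 1.
Times 1201: 586·(-100884) + 179·330275 = 1201, so (-100884, 330275) solves it.
Shifting by a multiple of (179, −586) keeps it a solution: u = -100884 + 564·179 = 72, v = 330275 − 564·586 = -229.
Check: 586·72 + 179·(-229) = 42192 − 40991 = 1201. ✓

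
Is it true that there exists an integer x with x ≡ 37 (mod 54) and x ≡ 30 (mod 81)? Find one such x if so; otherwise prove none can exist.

There is no such integer.

gcd(54, 81) = 27. If x ≡ 37 (mod 54) and x ≡ 30 (mod 81), then x ≡ 37 (mod 27) and x ≡ 30 (mod 27).
But 37 mod 27 = 10 while 30 mod 27 = 3, a contradiction.
Hence the system has no solution.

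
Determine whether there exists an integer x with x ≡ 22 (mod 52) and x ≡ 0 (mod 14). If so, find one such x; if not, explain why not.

The moduli are not coprime: gcd(52, 14) = 2. Compatibility requires 2 ∣ (0 − 22) = -22, which holds, so solutions exist.
List candidates x ≡ 22 (mod 52): 22, 74, 126. Modulo 14 these are 8, 4, 0; 126 gives 0 as required.
Check: 126 mod 52 = 22, 126 mod 14 = 0. ✓

x = 126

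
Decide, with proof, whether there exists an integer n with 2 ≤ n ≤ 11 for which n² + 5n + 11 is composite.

n = 6

At n = 6: 6² + 5·6 + 11 = 77 = 7·11, which is composite.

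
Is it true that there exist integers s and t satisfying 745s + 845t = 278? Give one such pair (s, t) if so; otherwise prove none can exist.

No, no such integers exist.

gcd(745, 845) = 5, so every integer of the form 745s + 845t is a multiple of 5.
But 278 = 5·55 + 3, so 5 ∤ 278.
So the equation is unsolvable over ℤ.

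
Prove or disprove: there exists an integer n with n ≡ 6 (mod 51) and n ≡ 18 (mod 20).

n = 618

Since 51 and 20 share no common factor, CRT says the pair of congruences has a solution (unique mod 1020).
Write n = 6 + 51t and require 6 + 51t ≡ 18 (mod 20), i.e. 51t ≡ 12 (mod 20).
51 ≡ 11 (mod 20), so this reads 11t ≡ 12 (mod 20). To invert 11 modulo 20: 20 = 1·11 + 9, 11 = 1·9 + 2, 9 = 4·2 + 1, 2 = 2·1 + 0, and unwinding, 1 = 9 − 4·2 = 9 − 4·(11 − 1·9) = −4·11 + 5·9 = −4·11 + 5·(20 − 1·11) = 5·20 − 9·11. Thus 11⁻¹ ≡ -9 ≡ 11 (mod 20).
Therefore t ≡ 11·12 = 132 ≡ 12 (mod 20).
With t = 12: n = 6 + 51·12 = 618.
Check: 618 mod 51 = 6, 618 mod 20 = 18. ✓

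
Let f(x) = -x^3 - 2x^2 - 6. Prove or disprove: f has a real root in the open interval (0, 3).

No such root exists.

The endpoint values f(0) = -6 and f(3) = -51 are both negative. Claim: f(x) < 0 for every x in (0, 3).
The nonzero coefficients of f are all negative, so for x > 0 every term of f(x) is negative (the constant term -6 strictly so).
Therefore f(x) < 0 throughout (0, 3), and f has no zero there.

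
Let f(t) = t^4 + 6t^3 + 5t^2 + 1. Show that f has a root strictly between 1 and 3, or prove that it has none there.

The endpoint values f(1) = 13 and f(3) = 289 are both positive. Claim: f(t) > 0 for every t in (1, 3).
Substitute t = 1 + u, where 0 < u < 2 on the interval. Expanding, f(1 + u) = u^4 + 10u^3 + 29u^2 + 32u + 13.
All 5 nonzero coefficients of this polynomial in u are positive; hence for u > 0 the value is a sum of positive terms (the constant 13 among them).
So f is strictly positive on (1, 3); no root exists in the interval.

No such root exists.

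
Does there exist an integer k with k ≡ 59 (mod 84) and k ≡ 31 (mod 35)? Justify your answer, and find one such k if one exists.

k = 311

The moduli are not coprime: gcd(84, 35) = 7. Compatibility requires 7 ∣ (31 − 59) = -28, which holds, so solutions exist.
List candidates k ≡ 59 (mod 84): 59, 143, 227, 311. Modulo 35 these are 24, 3, 17, 31; 311 gives 31 as required.
Check: 311 mod 84 = 59, 311 mod 35 = 31. ✓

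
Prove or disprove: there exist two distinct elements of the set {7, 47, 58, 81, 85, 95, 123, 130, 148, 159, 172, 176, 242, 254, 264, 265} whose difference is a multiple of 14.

Both 47 and 159 leave remainder 5 on division by 14; their difference 112 = 8·14 is a multiple of 14.

The pair (47, 159) works.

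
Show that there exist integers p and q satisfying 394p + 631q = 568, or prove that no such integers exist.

394 and 631 are coprime, so 394p + 631q ranges over all of ℤ.
Euclidean algorithm: 631 = 1·394 + 237, 394 = 1·237 + 157, 237 = 1·157 + 80, 157 = 1·80 + 77, 80 = 1·77 + 3, 77 = 25·3 + 2, 3 = 1·2 + 1, 2 = 2·1 + 0.
Working back up the chain: 1 = 3 − 1·2 = 3 − (77 − 25·3) = −77 + 26·3 = −77 + 26·(80 − 1·77) = 26·80 − 27·77 = 26·80 − 27·(157 − 1·80) = −27·157 + 53·80 = −27·157 + 53·(237 − 1·157) = 53·237 − 80·157 = 53·237 − 80·(394 − 1·237) = −80·394 + 133·237 = −80·394 + 133·(631 − 1·394) = 133·631 − 213·394. So 394·(-213) + 631·133 = 1.
Scaling by 568 gives the particular solution (p, q) = (-120984, 75544).
The general solution is p = -120984 + 631k, q = 75544 − 394k; taking k = 192 gives the smaller pair p = 168, q = -104.
Check: 394·168 + 631·(-104) = 66192 − 65624 = 568. ✓

p = 168, q = -104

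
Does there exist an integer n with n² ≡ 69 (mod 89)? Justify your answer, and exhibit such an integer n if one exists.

Take n = 43. Then 43² = 1849 = 20·89 + 69, so 43² ≡ 69 (mod 89).

n = 43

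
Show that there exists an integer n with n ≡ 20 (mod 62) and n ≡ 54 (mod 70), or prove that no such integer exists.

n = 1384

The moduli are not coprime: gcd(62, 70) = 2. Compatibility requires 2 ∣ (54 − 20) = 34, which holds, so solutions exist.
Write n = 20 + 62t. Then 62t ≡ 54 − 20 ≡ 34 (mod 70); dividing through by 2 gives 31t ≡ 17 (mod 35).
Note 31·26 = 806 ≡ 1 (mod 35) (as 806 − 1 = 23·35), so 31⁻¹ ≡ 26.
Therefore t ≡ 26·17 = 442 ≡ 22 (mod 35).
Then n = 20 + 62·22 = 1384.
Indeed 1384 ≡ 20 (mod 62) and 1384 ≡ 54 (mod 70).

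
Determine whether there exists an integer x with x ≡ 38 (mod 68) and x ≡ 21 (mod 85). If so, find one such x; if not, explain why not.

gcd(68, 85) = 17. A simultaneous solution exists iff 38 ≡ 21 (mod 17); here 38 mod 17 = 4 = 21 mod 17, so it does.
List candidates x ≡ 38 (mod 68): 38, 106. Modulo 85 these are 38, 21; 106 gives 21 as required.
Verify: 106 = 1·68 + 38 and 106 = 1·85 + 21. ✓

x = 106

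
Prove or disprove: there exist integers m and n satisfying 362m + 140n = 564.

gcd(362, 140) = 2, and 2 divides 564, so integer solutions exist.
Dividing through by 2 reduces the equation to 181m + 70n = 282.
Dividing repeatedly: 181 = 2·70 + 41, 70 = 1·41 + 29, 41 = 1·29 + 12, 29 = 2·12 + 5, 12 = 2·5 + 2, 5 = 2·2 + 1, 2 = 2·1 + 0.
Working back up the chain: 1 = 5 − 2·2 = 5 − 2·(12 − 2·5) = −2·12 + 5·5 = −2·12 + 5·(29 − 2·12) = 5·29 − 12·12 = 5·29 − 12·(41 − 1·29) = −12·41 + 17·29 = −12·41 + 17·(70 − 1·41) = 17·70 − 29·41 = 17·70 − 29·(181 − 2·70) = −29·181 + 75·70. So 181·(-29) + 70·75 = 1.
Scaling by 282 gives the particular solution (m, n) = (-8178, 21150).
Adding 117·70 to m and subtracting 117·181 from n gives the tidier solution (12, -27).
Check: 362·12 + 140·(-27) = 4344 − 3780 = 564. ✓

m = 12, n = -27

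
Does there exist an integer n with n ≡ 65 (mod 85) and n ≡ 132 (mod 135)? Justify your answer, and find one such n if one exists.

Reduce both congruences modulo 5, which divides 85 and 135: they say n ≡ 65 (mod 5) and n ≡ 132 (mod 5).
These are incompatible: 65 − 132 = -67 is not divisible by 5.
Therefore no such n exists.

There is no such integer.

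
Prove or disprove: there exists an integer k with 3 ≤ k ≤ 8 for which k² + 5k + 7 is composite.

k = 7

At k = 7: 7² + 5·7 + 7 = 91 = 7·13, which is composite.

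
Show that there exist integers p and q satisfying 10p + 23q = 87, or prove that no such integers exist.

10 and 23 are coprime, so 10p + 23q ranges over all of ℤ.
Run the Euclidean algorithm on 23 and 10: 23 = 2·10 + 3, 10 = 3·3 + 1, 3 = 3·1 + 0.
Unwinding: 1 = 10 − 3·3 = 10 − 3·(23 − 2·10) = −3·23 + 7·10, i.e. 10·7 + 23·(-3) = 1.
Times 87: 10·609 + 23·(-261) = 87, so (609, -261) solves it.
Shifting by a multiple of (23, −10) keeps it a solution: p = 609 − 26·23 = 11, q = -261 + 26·10 = -1.
Indeed 10·11 + 23·(-1) = 110 − 23 = 87.

p = 11, q = -1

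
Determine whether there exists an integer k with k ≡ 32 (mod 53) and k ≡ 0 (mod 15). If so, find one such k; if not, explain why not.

The moduli 53 and 15 are coprime, so by the Chinese Remainder Theorem a unique solution modulo 795 exists.
Any solution of the first congruence is k = 32 + 53t; substituting into the second, 53t ≡ 0 − 32 ≡ 13 (mod 15).
53 ≡ 8 (mod 15), so this reads 8t ≡ 13 (mod 15). Since 8·2 = 16 = 1·15 + 1, the inverse of 8 mod 15 is 2.
Multiplying by 2: t ≡ 2·13 = 26 ≡ 11 (mod 15).
Taking t = 11 gives k = 32 + 53·11 = 615.
Indeed 615 ≡ 32 (mod 53) and 615 ≡ 0 (mod 15).

k = 615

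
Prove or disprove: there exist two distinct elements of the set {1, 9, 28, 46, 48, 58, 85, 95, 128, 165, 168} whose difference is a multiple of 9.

Yes: 1 and 28.

Both 1 and 28 leave remainder 1 on division by 9; their difference 27 = 3·9 is a multiple of 9.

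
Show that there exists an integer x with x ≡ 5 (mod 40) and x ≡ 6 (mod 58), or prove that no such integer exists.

No such integer exists.

gcd(40, 58) = 2. If x ≡ 5 (mod 40) and x ≡ 6 (mod 58), then x ≡ 5 (mod 2) and x ≡ 6 (mod 2).
However 5 ≡ 1 and 6 ≡ 0 (mod 2), and 1 ≠ 0.
Hence the system has no solution.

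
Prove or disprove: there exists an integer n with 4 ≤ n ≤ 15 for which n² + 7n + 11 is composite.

At n = 9: 9² + 7·9 + 11 = 155 = 5·31, which is composite.

n = 9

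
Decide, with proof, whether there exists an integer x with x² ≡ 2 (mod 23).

x = 18 works: 18² = 324, and 324 − 2 = 322 = 14·23.

x = 18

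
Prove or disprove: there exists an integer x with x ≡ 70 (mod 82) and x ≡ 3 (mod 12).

Reduce both congruences modulo 2, which divides 82 and 12: they say x ≡ 70 (mod 2) and x ≡ 3 (mod 2).
However 70 ≡ 0 and 3 ≡ 1 (mod 2), and 0 ≠ 1.
Therefore no such x exists.

There is no such integer.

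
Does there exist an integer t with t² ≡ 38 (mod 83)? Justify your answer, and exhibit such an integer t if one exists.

Take t = 72. Then 72² = 5184 = 62·83 + 38, so 72² ≡ 38 (mod 83).

t = 72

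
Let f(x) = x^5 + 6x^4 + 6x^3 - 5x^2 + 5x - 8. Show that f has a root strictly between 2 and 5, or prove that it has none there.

No such root exists.

The endpoint values f(2) = 158 and f(5) = 7517 are both positive. Claim: f(x) > 0 for every x in (2, 5).
Shift to the endpoint 2: with x = 2 + u (0 < u < 3), one computes f(2 + u) = u^5 + 16u^4 + 94u^3 + 255u^2 + 329u + 158.
The nonzero coefficients here are all positive, so for u > 0 every term is positive (or zero), and the constant term 158 is strictly positive.
So f is strictly positive on (2, 5); no root exists in the interval.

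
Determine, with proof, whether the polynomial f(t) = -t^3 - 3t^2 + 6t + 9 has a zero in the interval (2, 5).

f(2) = 1 and f(5) = -161, which have opposite signs.
f is continuous everywhere (it is a polynomial), in particular on [2, 5].
By the Intermediate Value Theorem, f takes the value 0 somewhere in the open interval.

Yes, f has a root in the interval.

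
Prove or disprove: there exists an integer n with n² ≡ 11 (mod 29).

29 is prime, so by Euler's criterion 11 is a square mod 29 iff 11^((29−1)/2) = 11^14 ≡ 1 (mod 29).
Repeated squaring mod 29: 11^2 = 121 ≡ 5; 11^4 ≡ 5² = 25 ≡ 25; 11^8 ≡ 25² = 625 ≡ 16.
Since 14 = 8 + 4 + 2, 11^14 ≡ 16 · 25 · 5; multiplying out mod 29: 16·25 = 400 ≡ 23, then 23·5 = 115 ≡ 28. Thus 11^14 ≡ 28 ≡ −1 (mod 29).
By Euler's criterion 11 is a quadratic non-residue mod 29: no n satisfies n² ≡ 11 (mod 29).

No such integer exists.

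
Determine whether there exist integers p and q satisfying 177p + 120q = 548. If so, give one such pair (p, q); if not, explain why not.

No such integers exist.

Any value of 177p + 120q is a multiple of gcd(177, 120) = 3.
However 548 leaves remainder 2 on division by 3.
So the equation is unsolvable over ℤ.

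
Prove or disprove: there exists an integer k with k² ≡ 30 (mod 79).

Apply Euler's criterion with the prime 79: 30 is a quadratic residue iff 30^39 ≡ 1 (mod 79), and a non-residue iff it is ≡ −1.
Repeated squaring mod 79: 30^2 = 900 ≡ 31; 30^4 ≡ 31² = 961 ≡ 13; 30^8 ≡ 13² = 169 ≡ 11; 30^16 ≡ 11² = 121 ≡ 42; 30^32 ≡ 42² = 1764 ≡ 26.
Since 39 = 32 + 4 + 2 + 1, 30^39 ≡ 26 · 13 · 31 · 30; multiplying out mod 79: 26·13 = 338 ≡ 22, then 22·31 = 682 ≡ 50, then 50·30 = 1500 ≡ 78. Thus 30^39 ≡ 78 ≡ −1 (mod 79).
By Euler's criterion 30 is a quadratic non-residue mod 79: no k satisfies k² ≡ 30 (mod 79).

There is no such integer.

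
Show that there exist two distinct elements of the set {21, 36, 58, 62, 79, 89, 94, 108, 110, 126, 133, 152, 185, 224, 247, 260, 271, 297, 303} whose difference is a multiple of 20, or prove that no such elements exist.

No, no such pair exists.

Reduce each element modulo 20: 21↦1, 36↦16, 58↦18, 62↦2, 79↦19, 89↦9, 94↦14, 108↦8, 110↦10, 126↦6, 133↦13, 152↦12, 185↦5, 224↦4, 247↦7, 260↦0, 271↦11, 297↦17, 303↦3.
These 19 residues are pairwise different, hence no difference of two elements is divisible by 20.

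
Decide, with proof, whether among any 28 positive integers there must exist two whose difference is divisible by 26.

True.

Partition the integers by their residue mod 26; there are 26 classes.
Since 28 > 26, two of the 28 integers must share a residue class by the pigeonhole principle; call them a and b.
Their difference a − b is then a multiple of 26.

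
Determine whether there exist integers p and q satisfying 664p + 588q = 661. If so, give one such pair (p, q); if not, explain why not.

gcd(664, 588) = 4, so every integer of the form 664p + 588q is a multiple of 4.
But 661 = 4·165 + 1, so 4 ∤ 661.
Therefore 664p + 588q = 661 has no solution in integers.

No such integers exist.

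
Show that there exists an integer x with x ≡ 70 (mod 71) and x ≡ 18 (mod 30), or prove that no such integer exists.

x = 2058

gcd(71, 30) = 1, so the Chinese Remainder Theorem guarantees exactly one residue class mod 2130 satisfying both.
Any solution of the first congruence is x = 70 + 71t; substituting into the second, 71t ≡ 18 − 70 ≡ 8 (mod 30).
71 ≡ 11 (mod 30), so this reads 11t ≡ 8 (mod 30). Note 11·11 = 121 ≡ 1 (mod 30) (as 121 − 1 = 4·30), so 11⁻¹ ≡ 11.
Multiplying by 11: t ≡ 11·8 = 88 ≡ 28 (mod 30).
Taking t = 28 gives x = 70 + 71·28 = 2058.
Verify: 2058 = 28·71 + 70 and 2058 = 68·30 + 18. ✓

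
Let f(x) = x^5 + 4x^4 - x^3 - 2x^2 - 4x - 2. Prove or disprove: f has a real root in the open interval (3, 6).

The endpoint values f(3) = 508 and f(6) = 12646 are both positive. Claim: f(x) > 0 for every x in (3, 6).
Substitute x = 3 + u, where 0 < u < 3 on the interval. Expanding, f(3 + u) = u^5 + 19u^4 + 137u^3 + 475u^2 + 794u + 508.
The nonzero coefficients here are all positive, so for u > 0 every term is positive (or zero), and the constant term 508 is strictly positive.
So f is strictly positive on (3, 6); no root exists in the interval.

f has no root in that interval.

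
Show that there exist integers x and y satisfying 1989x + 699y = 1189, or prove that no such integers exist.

gcd(1989, 699) = 3, so every integer of the form 1989x + 699y is a multiple of 3.
However 1189 leaves remainder 1 on division by 3.
So the equation is unsolvable over ℤ.

There are no such integers.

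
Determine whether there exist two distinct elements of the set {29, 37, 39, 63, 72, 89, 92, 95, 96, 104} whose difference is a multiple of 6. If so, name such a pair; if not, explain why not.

The pair (29, 89) works.

Reduce each element mod 6: 29↦5, 37↦1, 39↦3, 63↦3, 72↦0, 89↦5, 92↦2, 95↦5, 96↦0, 104↦2. The residue 5 repeats (at 29 and 89), and 89 − 29 = 60 = 10·6.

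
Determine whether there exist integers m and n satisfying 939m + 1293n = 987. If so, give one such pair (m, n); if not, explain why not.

m = 52, n = -37

Every value of 939m + 1293n is a multiple of gcd(939, 1293) = 3; since 3 ∣ 987, solutions exist.
Dividing through by 3 reduces the equation to 313m + 431n = 329.
Euclidean algorithm: 431 = 1·313 + 118, 313 = 2·118 + 77, 118 = 1·77 + 41, 77 = 1·41 + 36, 41 = 1·36 + 5, 36 = 7·5 + 1, 5 = 5·1 + 0.
Working back up the chain: 1 = 36 − 7·5 = 36 − 7·(41 − 1·36) = −7·41 + 8·36 = −7·41 + 8·(77 − 1·41) = 8·77 − 15·41 = 8·77 − 15·(118 − 1·77) = −15·118 + 23·77 = −15·118 + 23·(313 − 2·118) = 23·313 − 61·118 = 23·313 − 61·(431 − 1·313) = −61·431 + 84·313. So 313·84 + 431·(-61) = 1.
Scaling by 329 gives the particular solution (m, n) = (27636, -20069).
The general solution is m = 27636 + 431k, n = -20069 − 313k; taking k = -64 gives the smaller pair m = 52, n = -37.
Check: 939·52 + 1293·(-37) = 48828 − 47841 = 987. ✓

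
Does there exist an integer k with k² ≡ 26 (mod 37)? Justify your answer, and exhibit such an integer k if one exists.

Take k = 27. Then 27² = 729 = 19·37 + 26, so 27² ≡ 26 (mod 37).

k = 27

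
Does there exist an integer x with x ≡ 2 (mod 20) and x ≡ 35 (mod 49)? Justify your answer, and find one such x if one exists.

The moduli 20 and 49 are coprime, so by the Chinese Remainder Theorem a unique solution modulo 980 exists.
Write x = 2 + 20t and require 2 + 20t ≡ 35 (mod 49), i.e. 20t ≡ 33 (mod 49).
Note 20·27 = 540 ≡ 1 (mod 49) (as 540 − 1 = 11·49), so 20⁻¹ ≡ 27.
Therefore t ≡ 27·33 = 891 ≡ 9 (mod 49).
Taking t = 9 gives x = 2 + 20·9 = 182.
Verify: 182 = 9·20 + 2 and 182 = 3·49 + 35. ✓

x = 182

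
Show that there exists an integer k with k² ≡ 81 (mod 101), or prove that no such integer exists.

k = 92

Take k = 92. Then 92² = 8464 = 83·101 + 81, so 92² ≡ 81 (mod 101).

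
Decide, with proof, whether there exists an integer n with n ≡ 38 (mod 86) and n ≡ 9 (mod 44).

Reduce both congruences modulo 2, which divides 86 and 44: they say n ≡ 38 (mod 2) and n ≡ 9 (mod 2).
But 38 mod 2 = 0 while 9 mod 2 = 1, a contradiction.
Hence the system has no solution.

No such integer exists.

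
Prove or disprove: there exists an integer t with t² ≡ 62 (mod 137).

Apply Euler's criterion with the prime 137: 62 is a quadratic residue iff 62^68 ≡ 1 (mod 137), and a non-residue iff it is ≡ −1.
Squaring successively (mod 137): 62^2 = 3844 ≡ 8; 62^4 ≡ 8² = 64 ≡ 64; 62^8 ≡ 64² = 4096 ≡ 123; 62^16 ≡ 123² = 15129 ≡ 59; 62^32 ≡ 59² = 3481 ≡ 56; 62^64 ≡ 56² = 3136 ≡ 122.
Since 68 = 64 + 4, 62^68 ≡ 122 · 64; multiplying out mod 137: 122·64 = 7808 ≡ 136. Thus 62^68 ≡ 136 ≡ −1 (mod 137).
By Euler's criterion 62 is a quadratic non-residue mod 137: no t satisfies t² ≡ 62 (mod 137).

There is no such integer.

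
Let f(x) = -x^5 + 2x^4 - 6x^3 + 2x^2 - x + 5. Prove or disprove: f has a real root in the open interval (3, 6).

The endpoint values f(3) = -223 and f(6) = -6409 are both negative. Claim: f(x) < 0 for every x in (3, 6).
Substitute x = 3 + u, where 0 < u < 3 on the interval. Expanding, f(3 + u) = -u^5 - 13u^4 - 72u^3 - 214u^2 - 340u - 223.
The nonzero coefficients here are all negative, so for u > 0 every term is negative (or zero), and the constant term -223 is strictly negative.
So f is strictly negative on (3, 6); no root exists in the interval.

f has no root in that interval.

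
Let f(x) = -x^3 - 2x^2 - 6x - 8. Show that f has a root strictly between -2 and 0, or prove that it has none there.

f(-2) = 4 and f(0) = -8, which have opposite signs.
As a polynomial, f is continuous on every closed interval.
By the Intermediate Value Theorem, f takes the value 0 somewhere in the open interval.

Yes, f has a root in the interval.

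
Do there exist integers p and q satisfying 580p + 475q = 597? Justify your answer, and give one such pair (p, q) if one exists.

Any value of 580p + 475q is a multiple of gcd(580, 475) = 5.
But 597 = 5·119 + 2, so 5 ∤ 597.
So the equation is unsolvable over ℤ.

No, no such integers exist.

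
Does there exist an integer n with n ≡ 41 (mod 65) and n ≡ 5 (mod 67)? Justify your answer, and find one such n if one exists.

The moduli 65 and 67 are coprime, so by the Chinese Remainder Theorem a unique solution modulo 4355 exists.
Write n = 41 + 65t and require 41 + 65t ≡ 5 (mod 67), i.e. 65t ≡ 31 (mod 67).
Note 65·33 = 2145 ≡ 1 (mod 67) (as 2145 − 1 = 32·67), so 65⁻¹ ≡ 33.
Therefore t ≡ 33·31 = 1023 ≡ 18 (mod 67).
Taking t = 18 gives n = 41 + 65·18 = 1211.
Verify: 1211 = 18·65 + 41 and 1211 = 18·67 + 5. ✓

n = 1211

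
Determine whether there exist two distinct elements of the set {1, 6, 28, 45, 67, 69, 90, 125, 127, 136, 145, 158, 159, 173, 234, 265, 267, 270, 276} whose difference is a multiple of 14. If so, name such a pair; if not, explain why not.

1 mod 14 = 1 and 127 mod 14 = 1, so 127 − 1 = 126 = 9·14.

Yes: 1 and 127.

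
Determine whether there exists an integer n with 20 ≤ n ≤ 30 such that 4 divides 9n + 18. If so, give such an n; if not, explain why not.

n = 22

At n = 22 we get 9·22 + 18 = 216, and 216 = 4·54.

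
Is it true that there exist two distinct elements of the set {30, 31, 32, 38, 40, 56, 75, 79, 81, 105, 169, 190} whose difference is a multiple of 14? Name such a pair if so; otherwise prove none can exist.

Two integers differ by a multiple of 14 exactly when they have the same residue mod 14. The residues are 30↦2, 31↦3, 32↦4, 38↦10, 40↦12, 56↦0, 75↦5, 79↦9, 81↦11, 105↦7, 169↦1, 190↦8.
These 12 residues are pairwise different, hence no difference of two elements is divisible by 14.

There is no such pair.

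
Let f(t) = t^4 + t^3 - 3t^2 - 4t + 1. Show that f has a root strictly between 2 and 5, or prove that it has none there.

f(2) = 5 and f(5) = 656, both positive, so a sign-change argument is unavailable; we show f keeps this sign on the whole interval.
Substitute t = 2 + u, where 0 < u < 3 on the interval. Expanding, f(2 + u) = u^4 + 9u^3 + 27u^2 + 28u + 5.
The nonzero coefficients here are all positive, so for u > 0 every term is positive (or zero), and the constant term 5 is strictly positive.
Therefore f(t) > 0 throughout (2, 5), and f has no zero there.

No such root exists.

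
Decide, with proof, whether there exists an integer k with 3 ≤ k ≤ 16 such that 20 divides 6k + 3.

At k = 3, 6·3 + 3 = 21 ≡ 1 (mod 20), and each step in k adds 6, giving residues 1, 7, 13, 19, 5, 11, 17, 3, 9, 15, 1, 7, 13, 19 for k = 3, 4, …, 16.
Since 0 is absent from this list, 20 ∤ 6k + 3 for every k with 3 ≤ k ≤ 16.

There is no such integer k in that range.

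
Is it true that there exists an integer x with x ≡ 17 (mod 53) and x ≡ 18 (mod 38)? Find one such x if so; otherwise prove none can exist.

The moduli 53 and 38 are coprime, so by the Chinese Remainder Theorem a unique solution modulo 2014 exists.
Any solution of the first congruence is x = 17 + 53t; substituting into the second, 53t ≡ 18 − 17 ≡ 1 (mod 38).
53 ≡ 15 (mod 38), so this reads 15t ≡ 1 (mod 38). Invert 15 mod 38 by the Euclidean algorithm: 38 = 2·15 + 8, 15 = 1·8 + 7, 8 = 1·7 + 1, 7 = 7·1 + 0; back-substituting, 1 = 8 − 1·7 = 8 − (15 − 1·8) = −15 + 2·8 = −15 + 2·(38 − 2·15) = 2·38 − 5·15. Hence 15·(-5) ≡ 1, so 15⁻¹ ≡ -5 ≡ 33 (mod 38).
Therefore t ≡ 33·1 = 33 (mod 38).
With t = 33: x = 17 + 53·33 = 1766.
Verify: 1766 = 33·53 + 17 and 1766 = 46·38 + 18. ✓

x = 1766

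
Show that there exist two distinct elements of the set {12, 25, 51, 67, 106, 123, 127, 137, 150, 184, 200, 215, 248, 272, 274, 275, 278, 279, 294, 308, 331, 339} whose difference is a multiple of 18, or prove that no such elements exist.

25 mod 18 = 7 and 331 mod 18 = 7, so 331 − 25 = 306 = 17·18.

Yes: 25 and 331.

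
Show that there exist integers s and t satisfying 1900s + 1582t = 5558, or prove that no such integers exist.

gcd(1900, 1582) = 2, and 2 divides 5558, so integer solutions exist.
Dividing through by 2 reduces the equation to 950s + 791t = 2779.
Euclidean algorithm: 950 = 1·791 + 159, 791 = 4·159 + 155, 159 = 1·155 + 4, 155 = 38·4 + 3, 4 = 1·3 + 1, 3 = 3·1 + 0.
Unwinding: 1 = 4 − 1·3 = 4 − (155 − 38·4) = −155 + 39·4 = −155 + 39·(159 − 1·155) = 39·159 − 40·155 = 39·159 − 40·(791 − 4·159) = −40·791 + 199·159 = −40·791 + 199·(950 − 1·791) = 199·950 − 239·791, i.e. 950·199 + 791·(-239) = 1.
Scaling by 2779 gives the particular solution (s, t) = (553021, -664181).
Subtracting 699·791 from s and adding 699·950 to t gives the tidier solution (112, -131).
Indeed 1900·112 + 1582·(-131) = 212800 − 207242 = 5558.

s = 112, t = -131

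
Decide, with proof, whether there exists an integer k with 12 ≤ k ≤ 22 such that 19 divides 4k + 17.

No, no such integer k in that range exists.

For k = 12, 13, …, 22 the values of 4k + 17 modulo 19 are 8, 12, 16, 1, 5, 9, 13, 17, 2, 6, 10 respectively.
None is 0, so 19 never divides 4k + 17 on this range.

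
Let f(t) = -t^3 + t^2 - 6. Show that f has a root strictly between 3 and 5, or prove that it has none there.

The endpoint values f(3) = -24 and f(5) = -106 are both negative. Claim: f(t) < 0 for every t in (3, 5).
Substitute t = 3 + u, where 0 < u < 2 on the interval. Expanding, f(3 + u) = -u^3 - 8u^2 - 21u - 24.
The nonzero coefficients here are all negative, so for u > 0 every term is negative (or zero), and the constant term -24 is strictly negative.
So f is strictly negative on (3, 5); no root exists in the interval.

No.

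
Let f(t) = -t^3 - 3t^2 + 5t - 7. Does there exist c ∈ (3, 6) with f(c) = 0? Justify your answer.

No such root exists.

f(3) = -46 and f(6) = -301, both negative, so a sign-change argument is unavailable; we show f keeps this sign on the whole interval.
Shift to the endpoint 3: with t = 3 + u (0 < u < 3), one computes f(3 + u) = -u^3 - 12u^2 - 40u - 46.
All 4 nonzero coefficients of this polynomial in u are negative; hence for u > 0 the value is a sum of negative terms (the constant -46 among them).
Therefore f(t) < 0 throughout (3, 6), and f has no zero there.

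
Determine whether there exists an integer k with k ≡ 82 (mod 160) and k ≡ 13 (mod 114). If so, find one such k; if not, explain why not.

Both moduli are multiples of 2 = gcd(160, 114), so any solution would satisfy k ≡ 82 and k ≡ 13 modulo 2 simultaneously.
These are incompatible: 82 − 13 = 69 is not divisible by 2.
Hence the system has no solution.

There is no such integer.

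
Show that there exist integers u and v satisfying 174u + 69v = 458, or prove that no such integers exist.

gcd(174, 69) = 3, so every integer of the form 174u + 69v is a multiple of 3.
But 458 is not a multiple of 3 (it leaves remainder 2).
Therefore 174u + 69v = 458 has no solution in integers.

No such integers exist.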